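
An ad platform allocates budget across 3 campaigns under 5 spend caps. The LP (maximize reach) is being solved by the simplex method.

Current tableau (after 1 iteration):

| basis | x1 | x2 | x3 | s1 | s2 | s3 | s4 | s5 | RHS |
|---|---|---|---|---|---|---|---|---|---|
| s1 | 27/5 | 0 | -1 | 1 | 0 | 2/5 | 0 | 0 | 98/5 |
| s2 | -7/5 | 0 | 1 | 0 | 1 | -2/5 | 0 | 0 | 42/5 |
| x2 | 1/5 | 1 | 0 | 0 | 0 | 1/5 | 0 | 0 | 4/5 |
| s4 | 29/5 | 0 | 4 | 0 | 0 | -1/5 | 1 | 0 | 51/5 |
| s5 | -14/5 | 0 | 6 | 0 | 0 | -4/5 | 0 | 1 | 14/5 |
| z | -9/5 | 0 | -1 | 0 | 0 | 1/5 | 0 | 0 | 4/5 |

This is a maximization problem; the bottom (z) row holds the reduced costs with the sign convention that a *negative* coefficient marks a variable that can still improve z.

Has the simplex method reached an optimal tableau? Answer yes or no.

no

Column x1 has objective-row coefficient -9/5, which is negative; an improving pivot exists, so not yet optimal.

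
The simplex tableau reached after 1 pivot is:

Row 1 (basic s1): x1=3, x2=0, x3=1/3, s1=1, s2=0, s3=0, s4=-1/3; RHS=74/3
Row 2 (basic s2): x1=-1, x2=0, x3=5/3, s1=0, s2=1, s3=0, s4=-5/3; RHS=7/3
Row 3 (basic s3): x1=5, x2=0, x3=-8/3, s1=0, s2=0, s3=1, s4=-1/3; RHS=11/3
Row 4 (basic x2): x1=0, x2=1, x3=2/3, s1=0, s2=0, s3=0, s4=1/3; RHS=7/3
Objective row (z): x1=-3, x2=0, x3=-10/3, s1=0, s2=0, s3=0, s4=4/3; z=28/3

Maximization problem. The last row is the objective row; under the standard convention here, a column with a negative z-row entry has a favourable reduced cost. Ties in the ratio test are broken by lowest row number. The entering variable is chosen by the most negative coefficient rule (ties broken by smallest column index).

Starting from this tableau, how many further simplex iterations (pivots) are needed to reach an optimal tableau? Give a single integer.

3

pivot: x3 in, s2 out → z = 14
pivot: x1 in, s3 out → z = 423/17
pivot: s4 in, x2 out → z = 630/23
No improving column remains; optimal.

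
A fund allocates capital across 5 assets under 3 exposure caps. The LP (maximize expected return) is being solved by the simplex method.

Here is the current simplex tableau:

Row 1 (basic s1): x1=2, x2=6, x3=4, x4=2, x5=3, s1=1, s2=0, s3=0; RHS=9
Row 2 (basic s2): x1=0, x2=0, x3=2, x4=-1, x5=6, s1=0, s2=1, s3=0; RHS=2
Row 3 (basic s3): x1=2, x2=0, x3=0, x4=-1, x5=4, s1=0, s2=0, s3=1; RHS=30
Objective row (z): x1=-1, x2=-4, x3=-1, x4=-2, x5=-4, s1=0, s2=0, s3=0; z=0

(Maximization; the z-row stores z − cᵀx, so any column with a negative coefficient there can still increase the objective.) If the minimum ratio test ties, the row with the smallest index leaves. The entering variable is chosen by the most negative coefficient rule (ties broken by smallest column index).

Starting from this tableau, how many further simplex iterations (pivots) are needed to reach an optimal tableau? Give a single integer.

3

pivot: x2 in, s1 out → z = 6
pivot: x5 in, s2 out → z = 20/3
pivot: x4 in, x2 out → z = 148/15
No improving column remains; optimal.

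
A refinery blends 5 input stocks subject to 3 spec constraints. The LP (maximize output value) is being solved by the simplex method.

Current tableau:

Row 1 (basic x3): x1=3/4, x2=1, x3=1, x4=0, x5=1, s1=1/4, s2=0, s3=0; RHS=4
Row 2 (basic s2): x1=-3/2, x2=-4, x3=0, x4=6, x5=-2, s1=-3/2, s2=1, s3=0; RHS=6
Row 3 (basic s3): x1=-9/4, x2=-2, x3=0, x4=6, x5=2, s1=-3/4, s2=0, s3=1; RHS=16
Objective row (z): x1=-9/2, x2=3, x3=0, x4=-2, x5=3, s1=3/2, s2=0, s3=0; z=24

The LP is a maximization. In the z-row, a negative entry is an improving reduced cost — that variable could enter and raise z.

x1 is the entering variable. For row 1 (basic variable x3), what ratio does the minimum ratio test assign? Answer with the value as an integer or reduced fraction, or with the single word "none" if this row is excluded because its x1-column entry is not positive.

16/3

Ratio = RHS / (x1 entry) = 4 / (3/4) = 16/3.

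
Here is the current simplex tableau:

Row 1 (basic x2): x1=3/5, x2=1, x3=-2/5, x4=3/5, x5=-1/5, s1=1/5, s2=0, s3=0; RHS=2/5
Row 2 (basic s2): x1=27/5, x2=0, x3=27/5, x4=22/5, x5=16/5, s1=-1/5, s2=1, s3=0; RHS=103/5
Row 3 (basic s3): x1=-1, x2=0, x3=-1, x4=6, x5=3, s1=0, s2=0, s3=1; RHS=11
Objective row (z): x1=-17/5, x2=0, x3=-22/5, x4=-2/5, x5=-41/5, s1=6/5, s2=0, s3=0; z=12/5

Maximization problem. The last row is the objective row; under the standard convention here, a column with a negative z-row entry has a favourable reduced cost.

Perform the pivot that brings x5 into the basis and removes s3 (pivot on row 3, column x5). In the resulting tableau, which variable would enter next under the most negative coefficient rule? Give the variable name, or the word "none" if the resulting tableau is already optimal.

Pivot element 3. New z-row = old z-row − (-41/5)·(row 3/3).
Updated z-row coefficients: x1: -92/15, x2: 0, x3: -107/15, x4: 16, x5: 0, s1: 6/5, s2: 0, s3: 41/15.
The most negative is -107/15 in column x3, so x3 would enter next.

x3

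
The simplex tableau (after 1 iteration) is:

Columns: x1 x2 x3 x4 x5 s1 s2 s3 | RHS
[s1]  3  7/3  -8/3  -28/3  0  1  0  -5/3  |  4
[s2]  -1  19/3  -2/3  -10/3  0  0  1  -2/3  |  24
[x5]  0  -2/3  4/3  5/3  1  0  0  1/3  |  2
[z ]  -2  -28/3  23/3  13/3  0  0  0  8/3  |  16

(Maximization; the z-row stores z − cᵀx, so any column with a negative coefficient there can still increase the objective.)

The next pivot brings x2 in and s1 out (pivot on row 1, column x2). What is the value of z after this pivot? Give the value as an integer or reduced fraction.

Minimum ratio for x2: 4/(7/3) = 12/7.
z changes by −(z-row coeff of x2)·ratio = −(-28/3)·(12/7) = 16.
New z = 16 + 16 = 32.

32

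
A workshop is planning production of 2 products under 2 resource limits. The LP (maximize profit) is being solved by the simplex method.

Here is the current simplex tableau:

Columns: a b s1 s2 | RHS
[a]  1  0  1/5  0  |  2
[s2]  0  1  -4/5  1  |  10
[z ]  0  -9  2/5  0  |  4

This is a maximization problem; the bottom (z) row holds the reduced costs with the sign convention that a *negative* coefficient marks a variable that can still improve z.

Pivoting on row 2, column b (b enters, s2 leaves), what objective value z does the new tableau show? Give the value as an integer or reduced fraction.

Minimum ratio for b: 10/1 = 10.
z changes by −(z-row coeff of b)·ratio = −(-9)·10 = 90.
New z = 4 + 90 = 94.

94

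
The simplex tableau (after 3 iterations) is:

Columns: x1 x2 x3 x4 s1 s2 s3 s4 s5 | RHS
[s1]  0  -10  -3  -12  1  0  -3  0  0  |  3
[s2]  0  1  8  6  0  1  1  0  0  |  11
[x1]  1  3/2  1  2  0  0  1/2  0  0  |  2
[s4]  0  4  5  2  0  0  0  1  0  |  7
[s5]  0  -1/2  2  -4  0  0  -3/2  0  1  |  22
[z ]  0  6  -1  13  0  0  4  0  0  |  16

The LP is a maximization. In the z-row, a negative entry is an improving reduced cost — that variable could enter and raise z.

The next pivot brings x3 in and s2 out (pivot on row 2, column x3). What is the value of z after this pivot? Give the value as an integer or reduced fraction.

Minimum ratio for x3: 11/8 = 11/8.
z changes by −(z-row coeff of x3)·ratio = −(-1)·(11/8) = 11/8.
New z = 16 + (11/8) = 139/8.

139/8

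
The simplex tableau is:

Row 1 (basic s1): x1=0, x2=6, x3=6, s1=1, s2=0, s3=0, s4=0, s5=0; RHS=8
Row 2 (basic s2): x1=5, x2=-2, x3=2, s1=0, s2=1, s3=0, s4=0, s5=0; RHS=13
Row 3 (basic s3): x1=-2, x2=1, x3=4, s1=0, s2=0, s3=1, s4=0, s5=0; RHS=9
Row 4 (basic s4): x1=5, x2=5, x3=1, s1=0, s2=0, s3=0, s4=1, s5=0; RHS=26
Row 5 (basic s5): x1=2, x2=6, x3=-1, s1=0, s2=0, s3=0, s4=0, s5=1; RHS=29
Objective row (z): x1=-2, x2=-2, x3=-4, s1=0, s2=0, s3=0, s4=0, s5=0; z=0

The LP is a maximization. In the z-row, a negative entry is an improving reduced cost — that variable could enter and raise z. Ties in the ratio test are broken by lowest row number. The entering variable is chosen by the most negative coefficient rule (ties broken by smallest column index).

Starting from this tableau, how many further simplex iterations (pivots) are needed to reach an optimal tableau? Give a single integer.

2

pivot: x3 in, s1 out → z = 16/3
pivot: x1 in, s2 out → z = 142/15
No improving column remains; optimal.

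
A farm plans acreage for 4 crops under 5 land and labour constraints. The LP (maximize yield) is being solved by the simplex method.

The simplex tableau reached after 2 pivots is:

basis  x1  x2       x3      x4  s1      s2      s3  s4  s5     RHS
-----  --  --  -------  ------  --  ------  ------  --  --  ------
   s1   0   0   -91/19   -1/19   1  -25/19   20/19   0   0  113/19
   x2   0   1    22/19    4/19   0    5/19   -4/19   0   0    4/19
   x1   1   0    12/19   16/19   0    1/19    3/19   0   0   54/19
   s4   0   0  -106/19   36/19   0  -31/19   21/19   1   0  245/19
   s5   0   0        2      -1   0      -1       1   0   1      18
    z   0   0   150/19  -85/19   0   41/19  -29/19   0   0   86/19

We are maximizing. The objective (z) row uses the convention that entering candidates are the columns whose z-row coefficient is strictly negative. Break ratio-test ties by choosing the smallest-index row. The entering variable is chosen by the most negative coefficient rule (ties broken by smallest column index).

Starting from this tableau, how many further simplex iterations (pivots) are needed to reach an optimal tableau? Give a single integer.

pivot: x4 in, x2 out → z = 9
pivot: s3 in, x1 out → z = 21
pivot: x2 in, s1 out → z = 401/17
No improving column remains; optimal.

3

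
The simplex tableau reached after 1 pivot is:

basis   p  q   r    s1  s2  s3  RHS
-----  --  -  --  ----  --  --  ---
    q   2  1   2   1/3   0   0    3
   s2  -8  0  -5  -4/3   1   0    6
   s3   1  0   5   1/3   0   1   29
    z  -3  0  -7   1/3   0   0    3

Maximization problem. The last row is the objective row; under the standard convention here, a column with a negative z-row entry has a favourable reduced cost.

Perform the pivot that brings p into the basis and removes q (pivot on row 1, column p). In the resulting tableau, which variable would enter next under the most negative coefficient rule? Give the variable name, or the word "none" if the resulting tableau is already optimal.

r

Pivot element 2. New z-row = old z-row − (-3)·(row 1/2).
Updated z-row coefficients: p: 0, q: 3/2, r: -4, s1: 5/6, s2: 0, s3: 0.
The most negative is -4 in column r, so r would enter next.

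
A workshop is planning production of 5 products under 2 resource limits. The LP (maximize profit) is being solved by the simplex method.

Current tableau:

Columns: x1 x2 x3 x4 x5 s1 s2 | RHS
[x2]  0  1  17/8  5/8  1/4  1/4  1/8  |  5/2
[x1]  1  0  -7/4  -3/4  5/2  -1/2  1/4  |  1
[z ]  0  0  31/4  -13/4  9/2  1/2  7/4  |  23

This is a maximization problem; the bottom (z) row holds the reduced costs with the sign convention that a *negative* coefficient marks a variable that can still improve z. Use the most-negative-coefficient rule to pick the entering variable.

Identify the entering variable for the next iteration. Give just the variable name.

Objective-row coefficients: x1: 0, x2: 0, x3: 31/4, x4: -13/4, x5: 9/2, s1: 1/2, s2: 7/4.
The most negative is -13/4 in column x4, so x4 enters.

x4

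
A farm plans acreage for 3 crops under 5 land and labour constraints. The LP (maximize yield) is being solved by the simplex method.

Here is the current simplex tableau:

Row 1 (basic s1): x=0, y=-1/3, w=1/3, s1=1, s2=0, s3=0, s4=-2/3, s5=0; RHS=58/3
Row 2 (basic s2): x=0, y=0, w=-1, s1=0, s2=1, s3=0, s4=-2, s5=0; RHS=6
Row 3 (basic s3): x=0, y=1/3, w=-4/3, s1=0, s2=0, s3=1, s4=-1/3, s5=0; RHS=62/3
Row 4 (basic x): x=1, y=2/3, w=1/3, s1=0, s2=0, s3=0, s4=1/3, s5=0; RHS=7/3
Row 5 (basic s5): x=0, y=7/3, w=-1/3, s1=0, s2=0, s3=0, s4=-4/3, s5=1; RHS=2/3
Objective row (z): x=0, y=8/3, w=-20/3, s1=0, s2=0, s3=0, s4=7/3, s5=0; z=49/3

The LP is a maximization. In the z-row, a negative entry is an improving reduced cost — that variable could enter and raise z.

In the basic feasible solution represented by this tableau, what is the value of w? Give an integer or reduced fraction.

0

w is nonbasic (not in the basis column), so its value in the current BFS is 0.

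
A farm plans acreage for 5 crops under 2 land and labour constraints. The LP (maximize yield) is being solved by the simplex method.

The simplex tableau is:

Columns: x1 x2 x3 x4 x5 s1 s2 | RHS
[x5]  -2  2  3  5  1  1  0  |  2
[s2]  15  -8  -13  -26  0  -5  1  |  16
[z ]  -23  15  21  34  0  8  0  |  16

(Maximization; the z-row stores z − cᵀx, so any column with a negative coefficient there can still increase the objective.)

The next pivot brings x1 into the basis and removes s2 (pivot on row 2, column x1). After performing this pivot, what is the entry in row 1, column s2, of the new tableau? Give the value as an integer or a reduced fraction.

Pivot element is row 2, column x1: 15.
Normalize row 2: new (row 2, s2) = 1/15 = 1/15.
row 1 ← row 1 − (-2)·(new row 2): 0 − (-2)·(1/15) = 2/15.

2/15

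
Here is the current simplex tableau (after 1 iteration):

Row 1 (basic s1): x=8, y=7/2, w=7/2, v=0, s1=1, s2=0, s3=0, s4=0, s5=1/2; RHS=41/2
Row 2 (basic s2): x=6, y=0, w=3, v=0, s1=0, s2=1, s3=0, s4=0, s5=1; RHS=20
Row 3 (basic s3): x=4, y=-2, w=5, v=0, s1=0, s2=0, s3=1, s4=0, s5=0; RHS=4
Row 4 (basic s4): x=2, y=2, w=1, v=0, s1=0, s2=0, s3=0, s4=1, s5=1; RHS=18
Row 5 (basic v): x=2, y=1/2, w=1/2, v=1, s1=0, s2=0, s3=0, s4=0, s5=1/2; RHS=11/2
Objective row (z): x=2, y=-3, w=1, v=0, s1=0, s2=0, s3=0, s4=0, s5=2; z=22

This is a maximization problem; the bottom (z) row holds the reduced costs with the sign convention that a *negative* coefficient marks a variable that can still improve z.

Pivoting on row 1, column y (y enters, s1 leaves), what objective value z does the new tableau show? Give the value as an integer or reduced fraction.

Minimum ratio for y: (41/2)/(7/2) = 41/7.
z changes by −(z-row coeff of y)·ratio = −(-3)·(41/7) = 123/7.
New z = 22 + (123/7) = 277/7.

277/7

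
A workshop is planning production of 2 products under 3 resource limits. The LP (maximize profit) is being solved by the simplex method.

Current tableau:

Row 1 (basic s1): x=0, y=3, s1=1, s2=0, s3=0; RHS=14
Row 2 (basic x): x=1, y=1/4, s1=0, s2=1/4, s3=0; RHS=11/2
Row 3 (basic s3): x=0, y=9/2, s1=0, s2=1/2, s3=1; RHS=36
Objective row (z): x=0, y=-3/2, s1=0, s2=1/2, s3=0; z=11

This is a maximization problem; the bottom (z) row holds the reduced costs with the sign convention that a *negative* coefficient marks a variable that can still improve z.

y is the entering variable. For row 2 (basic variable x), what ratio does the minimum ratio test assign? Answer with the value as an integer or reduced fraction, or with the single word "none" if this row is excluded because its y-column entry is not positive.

22

Ratio = RHS / (y entry) = (11/2) / (1/4) = 22.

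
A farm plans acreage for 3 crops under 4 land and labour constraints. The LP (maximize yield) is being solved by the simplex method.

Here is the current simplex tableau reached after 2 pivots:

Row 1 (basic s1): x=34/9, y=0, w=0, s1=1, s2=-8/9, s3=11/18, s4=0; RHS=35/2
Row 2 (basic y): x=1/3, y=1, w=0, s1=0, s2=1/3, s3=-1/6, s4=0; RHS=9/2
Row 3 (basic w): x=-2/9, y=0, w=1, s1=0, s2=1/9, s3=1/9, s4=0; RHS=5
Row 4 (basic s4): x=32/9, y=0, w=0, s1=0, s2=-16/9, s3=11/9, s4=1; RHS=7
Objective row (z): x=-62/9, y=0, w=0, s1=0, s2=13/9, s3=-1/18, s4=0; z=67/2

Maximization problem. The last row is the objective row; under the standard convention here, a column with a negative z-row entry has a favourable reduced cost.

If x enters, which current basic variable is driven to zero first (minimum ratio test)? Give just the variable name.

Ratios: row 1 (s1): (35/2)/(34/9) = 315/68; row 2 (y): (9/2)/(1/3) = 27/2; row 3 (w): entry -2/9 ≤ 0, skip; row 4 (s4): 7/(32/9) = 63/32.
Minimum ratio 63/32 is in the s4 row, so s4 leaves.

s4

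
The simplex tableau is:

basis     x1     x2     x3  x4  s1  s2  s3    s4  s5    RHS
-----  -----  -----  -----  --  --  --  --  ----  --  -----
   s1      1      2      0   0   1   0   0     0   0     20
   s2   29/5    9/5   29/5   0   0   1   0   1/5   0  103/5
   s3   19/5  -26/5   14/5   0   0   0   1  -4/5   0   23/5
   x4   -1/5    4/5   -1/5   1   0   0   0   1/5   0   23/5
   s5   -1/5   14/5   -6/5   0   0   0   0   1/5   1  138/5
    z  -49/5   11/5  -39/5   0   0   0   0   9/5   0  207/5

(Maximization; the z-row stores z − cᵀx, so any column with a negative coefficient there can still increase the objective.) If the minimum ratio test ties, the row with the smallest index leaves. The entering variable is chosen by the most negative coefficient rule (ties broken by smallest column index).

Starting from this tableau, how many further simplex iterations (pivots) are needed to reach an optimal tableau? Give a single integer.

pivot: x1 in, s3 out → z = 1012/19
pivot: x2 in, s2 out → z = 12746/185
No improving column remains; optimal.

2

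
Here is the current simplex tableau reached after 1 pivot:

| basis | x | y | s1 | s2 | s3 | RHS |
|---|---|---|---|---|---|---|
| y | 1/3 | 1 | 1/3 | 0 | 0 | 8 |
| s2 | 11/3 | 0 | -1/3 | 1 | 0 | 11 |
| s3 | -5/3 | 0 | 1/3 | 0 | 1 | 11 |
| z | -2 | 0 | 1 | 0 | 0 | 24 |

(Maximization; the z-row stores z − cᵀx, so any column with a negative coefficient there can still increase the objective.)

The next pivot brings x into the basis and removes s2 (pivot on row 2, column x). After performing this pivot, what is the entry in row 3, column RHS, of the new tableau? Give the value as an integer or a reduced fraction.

Pivot element is row 2, column x: 11/3.
Normalize row 2: new (row 2, RHS) = 11/(11/3) = 3.
row 3 ← row 3 − (-5/3)·(new row 2): 11 − (-5/3)·3 = 16.

16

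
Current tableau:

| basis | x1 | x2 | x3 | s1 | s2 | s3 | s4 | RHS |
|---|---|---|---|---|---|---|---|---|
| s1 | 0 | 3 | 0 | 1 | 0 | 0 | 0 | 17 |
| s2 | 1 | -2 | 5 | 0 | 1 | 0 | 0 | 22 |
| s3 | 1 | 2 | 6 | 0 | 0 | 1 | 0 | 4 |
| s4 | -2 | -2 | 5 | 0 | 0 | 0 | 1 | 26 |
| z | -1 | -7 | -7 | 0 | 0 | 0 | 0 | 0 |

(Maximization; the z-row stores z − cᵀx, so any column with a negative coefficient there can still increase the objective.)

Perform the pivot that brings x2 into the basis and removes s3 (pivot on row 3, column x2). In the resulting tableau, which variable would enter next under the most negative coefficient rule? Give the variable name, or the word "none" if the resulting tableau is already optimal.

Pivot element 2. New z-row = old z-row − (-7)·(row 3/2).
Updated z-row coefficients: x1: 5/2, x2: 0, x3: 14, s1: 0, s2: 0, s3: 7/2, s4: 0.
No coefficient is strictly negative; the tableau after this pivot is optimal.

none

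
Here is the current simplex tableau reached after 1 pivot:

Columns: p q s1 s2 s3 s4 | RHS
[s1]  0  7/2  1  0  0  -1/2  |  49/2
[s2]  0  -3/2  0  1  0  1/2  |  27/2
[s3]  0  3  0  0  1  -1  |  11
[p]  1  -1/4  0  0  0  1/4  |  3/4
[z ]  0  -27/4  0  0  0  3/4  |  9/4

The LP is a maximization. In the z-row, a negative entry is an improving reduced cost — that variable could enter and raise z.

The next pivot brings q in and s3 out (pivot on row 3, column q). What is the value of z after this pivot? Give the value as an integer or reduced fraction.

Minimum ratio for q: 11/3 = 11/3.
z changes by −(z-row coeff of q)·ratio = −(-27/4)·(11/3) = 99/4.
New z = 9/4 + (99/4) = 27.

27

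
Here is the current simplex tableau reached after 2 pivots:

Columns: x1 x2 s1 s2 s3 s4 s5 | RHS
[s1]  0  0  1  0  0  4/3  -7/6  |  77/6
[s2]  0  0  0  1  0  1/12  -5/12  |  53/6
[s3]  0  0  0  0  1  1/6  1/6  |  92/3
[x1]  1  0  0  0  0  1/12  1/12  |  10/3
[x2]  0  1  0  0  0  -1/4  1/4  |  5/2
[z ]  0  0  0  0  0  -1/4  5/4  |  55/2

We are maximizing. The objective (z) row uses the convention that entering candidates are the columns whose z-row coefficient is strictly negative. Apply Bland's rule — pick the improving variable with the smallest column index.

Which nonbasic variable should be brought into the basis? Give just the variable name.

s4

Objective-row coefficients: x1: 0, x2: 0, s1: 0, s2: 0, s3: 0, s4: -1/4, s5: 5/4.
Improving columns: s4. Bland's rule picks the smallest column index → s4.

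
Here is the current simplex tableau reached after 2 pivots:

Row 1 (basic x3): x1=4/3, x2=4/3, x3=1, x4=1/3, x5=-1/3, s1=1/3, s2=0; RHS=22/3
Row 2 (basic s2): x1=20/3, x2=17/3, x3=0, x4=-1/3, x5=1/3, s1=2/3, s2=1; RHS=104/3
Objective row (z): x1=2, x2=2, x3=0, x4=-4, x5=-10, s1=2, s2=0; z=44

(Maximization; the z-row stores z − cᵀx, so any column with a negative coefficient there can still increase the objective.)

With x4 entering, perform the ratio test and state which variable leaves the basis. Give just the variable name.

x3

Ratios: row 1 (x3): (22/3)/(1/3) = 22; row 2 (s2): entry -1/3 ≤ 0, skip.
Minimum ratio 22 is in the x3 row, so x3 leaves.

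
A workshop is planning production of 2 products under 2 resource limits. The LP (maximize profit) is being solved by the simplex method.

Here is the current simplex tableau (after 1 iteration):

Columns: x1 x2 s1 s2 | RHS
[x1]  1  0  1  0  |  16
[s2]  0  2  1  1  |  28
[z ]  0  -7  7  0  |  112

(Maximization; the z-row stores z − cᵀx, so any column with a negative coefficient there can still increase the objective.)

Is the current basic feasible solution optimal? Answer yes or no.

Column x2 has objective-row coefficient -7, which is negative; an improving pivot exists, so not yet optimal.

no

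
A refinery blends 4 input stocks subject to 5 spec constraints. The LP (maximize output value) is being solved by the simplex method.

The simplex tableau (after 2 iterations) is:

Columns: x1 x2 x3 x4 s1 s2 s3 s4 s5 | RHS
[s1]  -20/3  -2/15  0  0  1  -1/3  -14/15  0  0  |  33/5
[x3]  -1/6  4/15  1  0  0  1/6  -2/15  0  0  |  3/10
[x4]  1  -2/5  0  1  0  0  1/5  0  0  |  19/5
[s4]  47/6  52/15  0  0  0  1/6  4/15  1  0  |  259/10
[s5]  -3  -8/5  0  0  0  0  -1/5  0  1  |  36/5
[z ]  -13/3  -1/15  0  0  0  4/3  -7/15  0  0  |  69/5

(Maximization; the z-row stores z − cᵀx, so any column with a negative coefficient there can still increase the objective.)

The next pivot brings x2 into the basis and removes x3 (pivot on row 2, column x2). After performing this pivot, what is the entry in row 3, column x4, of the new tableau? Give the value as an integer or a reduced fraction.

Pivot element is row 2, column x2: 4/15.
Normalize row 2: new (row 2, x4) = 0/(4/15) = 0.
row 3 ← row 3 − (-2/5)·(new row 2): 1 − (-2/5)·0 = 1.

1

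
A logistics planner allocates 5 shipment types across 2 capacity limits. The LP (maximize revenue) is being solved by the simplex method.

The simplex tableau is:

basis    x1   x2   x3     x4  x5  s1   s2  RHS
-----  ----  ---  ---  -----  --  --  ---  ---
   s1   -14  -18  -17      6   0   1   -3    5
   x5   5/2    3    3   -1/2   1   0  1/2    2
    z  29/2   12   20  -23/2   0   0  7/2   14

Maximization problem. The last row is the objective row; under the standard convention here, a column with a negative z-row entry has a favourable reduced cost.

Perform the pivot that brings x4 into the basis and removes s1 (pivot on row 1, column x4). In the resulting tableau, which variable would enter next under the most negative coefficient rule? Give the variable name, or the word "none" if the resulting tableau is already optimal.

x2

Pivot element 6. New z-row = old z-row − (-23/2)·(row 1/6).
Updated z-row coefficients: x1: -37/3, x2: -45/2, x3: -151/12, x4: 0, x5: 0, s1: 23/12, s2: -9/4.
The most negative is -45/2 in column x2, so x2 would enter next.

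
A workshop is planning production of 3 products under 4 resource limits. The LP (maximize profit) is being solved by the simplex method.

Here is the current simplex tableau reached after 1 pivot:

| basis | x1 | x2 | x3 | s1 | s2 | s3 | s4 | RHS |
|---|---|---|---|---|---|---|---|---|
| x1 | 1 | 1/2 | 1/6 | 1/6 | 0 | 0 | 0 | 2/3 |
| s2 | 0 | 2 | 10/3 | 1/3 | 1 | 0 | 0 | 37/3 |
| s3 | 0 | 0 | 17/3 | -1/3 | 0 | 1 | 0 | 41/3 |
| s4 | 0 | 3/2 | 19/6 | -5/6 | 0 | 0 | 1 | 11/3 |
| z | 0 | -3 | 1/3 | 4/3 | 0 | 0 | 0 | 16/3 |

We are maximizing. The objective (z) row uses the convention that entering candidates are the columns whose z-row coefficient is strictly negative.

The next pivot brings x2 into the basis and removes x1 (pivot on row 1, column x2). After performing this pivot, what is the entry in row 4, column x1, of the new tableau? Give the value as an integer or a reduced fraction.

Pivot element is row 1, column x2: 1/2.
Normalize row 1: new (row 1, x1) = 1/(1/2) = 2.
row 4 ← row 4 − (3/2)·(new row 1): 0 − (3/2)·2 = -3.

-3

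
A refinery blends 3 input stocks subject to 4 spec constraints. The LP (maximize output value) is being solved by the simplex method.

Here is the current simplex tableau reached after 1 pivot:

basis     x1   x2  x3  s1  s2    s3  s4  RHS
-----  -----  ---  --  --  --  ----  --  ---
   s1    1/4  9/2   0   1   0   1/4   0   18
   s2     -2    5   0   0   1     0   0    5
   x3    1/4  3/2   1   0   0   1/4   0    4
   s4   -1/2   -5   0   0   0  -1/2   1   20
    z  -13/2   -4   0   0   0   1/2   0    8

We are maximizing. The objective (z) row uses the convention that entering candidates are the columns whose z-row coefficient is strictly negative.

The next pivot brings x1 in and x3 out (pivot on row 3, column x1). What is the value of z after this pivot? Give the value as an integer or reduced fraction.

112

Minimum ratio for x1: 4/(1/4) = 16.
z changes by −(z-row coeff of x1)·ratio = −(-13/2)·16 = 104.
New z = 8 + 104 = 112.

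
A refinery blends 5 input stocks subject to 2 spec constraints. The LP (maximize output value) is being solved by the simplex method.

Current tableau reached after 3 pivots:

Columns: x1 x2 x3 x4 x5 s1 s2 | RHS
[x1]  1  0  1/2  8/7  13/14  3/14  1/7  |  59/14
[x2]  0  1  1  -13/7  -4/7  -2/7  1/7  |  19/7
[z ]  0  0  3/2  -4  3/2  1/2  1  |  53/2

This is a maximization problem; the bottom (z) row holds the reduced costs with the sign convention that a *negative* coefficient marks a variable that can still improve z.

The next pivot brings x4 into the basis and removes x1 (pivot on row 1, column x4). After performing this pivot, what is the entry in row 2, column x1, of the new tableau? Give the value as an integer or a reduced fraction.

13/8

Pivot element is row 1, column x4: 8/7.
Normalize row 1: new (row 1, x1) = 1/(8/7) = 7/8.
row 2 ← row 2 − (-13/7)·(new row 1): 0 − (-13/7)·(7/8) = 13/8.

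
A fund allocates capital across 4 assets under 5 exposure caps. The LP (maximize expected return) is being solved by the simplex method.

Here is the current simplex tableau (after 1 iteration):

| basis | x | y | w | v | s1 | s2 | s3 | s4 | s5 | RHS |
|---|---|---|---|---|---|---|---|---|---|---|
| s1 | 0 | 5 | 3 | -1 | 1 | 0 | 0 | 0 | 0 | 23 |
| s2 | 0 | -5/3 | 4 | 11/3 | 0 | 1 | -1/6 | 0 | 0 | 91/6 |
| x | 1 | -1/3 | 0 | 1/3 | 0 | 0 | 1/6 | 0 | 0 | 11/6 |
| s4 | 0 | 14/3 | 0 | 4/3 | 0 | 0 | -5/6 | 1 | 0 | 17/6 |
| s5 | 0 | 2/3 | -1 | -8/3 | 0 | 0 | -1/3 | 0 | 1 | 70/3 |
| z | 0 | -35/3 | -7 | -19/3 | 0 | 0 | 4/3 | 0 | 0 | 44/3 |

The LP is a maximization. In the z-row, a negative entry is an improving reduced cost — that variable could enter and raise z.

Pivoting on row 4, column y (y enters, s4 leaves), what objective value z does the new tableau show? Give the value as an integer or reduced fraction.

Minimum ratio for y: (17/6)/(14/3) = 17/28.
z changes by −(z-row coeff of y)·ratio = −(-35/3)·(17/28) = 85/12.
New z = 44/3 + (85/12) = 87/4.

87/4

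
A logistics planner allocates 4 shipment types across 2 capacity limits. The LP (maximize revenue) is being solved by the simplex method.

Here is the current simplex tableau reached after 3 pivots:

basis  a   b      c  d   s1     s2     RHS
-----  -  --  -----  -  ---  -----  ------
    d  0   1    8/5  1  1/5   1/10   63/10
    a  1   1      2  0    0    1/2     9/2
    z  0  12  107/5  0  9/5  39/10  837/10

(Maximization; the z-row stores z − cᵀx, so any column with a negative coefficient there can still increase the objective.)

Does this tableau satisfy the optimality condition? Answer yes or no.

No objective-row coefficient is strictly negative, so no entering variable exists; the tableau is optimal.

yes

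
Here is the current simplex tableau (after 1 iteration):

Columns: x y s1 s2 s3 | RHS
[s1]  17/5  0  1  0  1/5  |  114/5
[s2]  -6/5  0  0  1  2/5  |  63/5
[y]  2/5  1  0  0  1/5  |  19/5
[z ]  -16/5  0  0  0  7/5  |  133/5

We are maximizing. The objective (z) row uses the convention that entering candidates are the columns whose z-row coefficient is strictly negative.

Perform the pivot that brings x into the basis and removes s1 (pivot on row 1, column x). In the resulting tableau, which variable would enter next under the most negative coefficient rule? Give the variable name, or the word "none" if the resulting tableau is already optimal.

Pivot element 17/5. New z-row = old z-row − (-16/5)·(row 1/(17/5)).
Updated z-row coefficients: x: 0, y: 0, s1: 16/17, s2: 0, s3: 27/17.
No coefficient is strictly negative; the tableau after this pivot is optimal.

none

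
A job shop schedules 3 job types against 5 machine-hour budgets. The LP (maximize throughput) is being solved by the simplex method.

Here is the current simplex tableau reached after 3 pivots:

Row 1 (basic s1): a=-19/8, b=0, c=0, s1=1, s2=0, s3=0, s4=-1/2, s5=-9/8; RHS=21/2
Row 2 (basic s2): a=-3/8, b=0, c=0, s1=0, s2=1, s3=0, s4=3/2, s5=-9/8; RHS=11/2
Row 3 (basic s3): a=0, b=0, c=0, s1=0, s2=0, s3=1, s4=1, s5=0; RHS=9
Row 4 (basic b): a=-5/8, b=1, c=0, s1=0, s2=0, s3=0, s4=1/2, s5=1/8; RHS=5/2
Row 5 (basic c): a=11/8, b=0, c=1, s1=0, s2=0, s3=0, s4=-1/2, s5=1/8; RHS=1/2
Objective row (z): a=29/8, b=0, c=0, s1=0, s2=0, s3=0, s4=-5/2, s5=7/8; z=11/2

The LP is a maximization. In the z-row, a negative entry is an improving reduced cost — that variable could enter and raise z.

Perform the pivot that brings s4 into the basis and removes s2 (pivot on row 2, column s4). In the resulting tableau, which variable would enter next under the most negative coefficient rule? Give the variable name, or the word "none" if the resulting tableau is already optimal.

Pivot element 3/2. New z-row = old z-row − (-5/2)·(row 2/(3/2)).
Updated z-row coefficients: a: 3, b: 0, c: 0, s1: 0, s2: 5/3, s3: 0, s4: 0, s5: -1.
The most negative is -1 in column s5, so s5 would enter next.

s5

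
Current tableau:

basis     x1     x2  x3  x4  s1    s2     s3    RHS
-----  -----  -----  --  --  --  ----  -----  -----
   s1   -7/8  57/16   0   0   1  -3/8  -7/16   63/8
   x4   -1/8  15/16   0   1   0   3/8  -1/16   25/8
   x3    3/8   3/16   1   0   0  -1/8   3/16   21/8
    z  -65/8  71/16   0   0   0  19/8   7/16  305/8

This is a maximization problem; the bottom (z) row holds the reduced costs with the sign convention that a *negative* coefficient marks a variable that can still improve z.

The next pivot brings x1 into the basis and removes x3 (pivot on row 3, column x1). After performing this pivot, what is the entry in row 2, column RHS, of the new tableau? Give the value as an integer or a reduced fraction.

Pivot element is row 3, column x1: 3/8.
Normalize row 3: new (row 3, RHS) = (21/8)/(3/8) = 7.
row 2 ← row 2 − (-1/8)·(new row 3): 25/8 − (-1/8)·7 = 4.

4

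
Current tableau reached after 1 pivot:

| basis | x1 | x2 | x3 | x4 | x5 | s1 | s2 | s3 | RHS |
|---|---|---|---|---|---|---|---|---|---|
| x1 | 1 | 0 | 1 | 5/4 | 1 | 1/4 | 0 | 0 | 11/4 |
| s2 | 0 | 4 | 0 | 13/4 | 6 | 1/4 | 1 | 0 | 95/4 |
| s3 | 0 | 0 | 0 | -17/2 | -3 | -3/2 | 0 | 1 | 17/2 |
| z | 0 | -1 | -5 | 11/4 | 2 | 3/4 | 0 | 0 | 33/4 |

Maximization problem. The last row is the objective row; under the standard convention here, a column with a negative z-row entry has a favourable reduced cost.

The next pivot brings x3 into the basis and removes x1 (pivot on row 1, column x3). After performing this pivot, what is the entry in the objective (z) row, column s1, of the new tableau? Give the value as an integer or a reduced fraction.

2

Pivot element is row 1, column x3: 1.
Normalize row 1: new (row 1, s1) = (1/4)/1 = 1/4.
z-row ← z-row − (-5)·(new row 1): 3/4 − (-5)·(1/4) = 2.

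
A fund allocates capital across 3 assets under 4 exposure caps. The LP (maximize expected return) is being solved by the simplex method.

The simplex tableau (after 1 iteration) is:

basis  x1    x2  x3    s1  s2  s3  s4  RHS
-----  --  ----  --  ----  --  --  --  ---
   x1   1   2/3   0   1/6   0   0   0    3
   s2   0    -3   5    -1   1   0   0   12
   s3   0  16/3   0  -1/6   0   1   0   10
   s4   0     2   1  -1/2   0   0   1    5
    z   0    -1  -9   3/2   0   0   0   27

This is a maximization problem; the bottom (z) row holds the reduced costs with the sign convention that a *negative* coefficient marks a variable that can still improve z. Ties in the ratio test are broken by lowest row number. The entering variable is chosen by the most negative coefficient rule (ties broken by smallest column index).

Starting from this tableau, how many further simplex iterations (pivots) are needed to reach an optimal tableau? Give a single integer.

3

pivot: x3 in, s2 out → z = 243/5
pivot: x2 in, s4 out → z = 55
pivot: s1 in, x1 out → z = 1234/19
No improving column remains; optimal.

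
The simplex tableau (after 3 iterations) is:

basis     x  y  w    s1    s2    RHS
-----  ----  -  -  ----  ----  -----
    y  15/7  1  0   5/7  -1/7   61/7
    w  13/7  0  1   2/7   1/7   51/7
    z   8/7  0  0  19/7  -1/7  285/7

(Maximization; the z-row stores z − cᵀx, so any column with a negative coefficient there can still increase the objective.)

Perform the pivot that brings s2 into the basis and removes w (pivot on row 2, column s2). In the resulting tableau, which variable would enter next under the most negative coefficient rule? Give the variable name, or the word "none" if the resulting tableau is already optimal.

Pivot element 1/7. New z-row = old z-row − (-1/7)·(row 2/(1/7)).
Updated z-row coefficients: x: 3, y: 0, w: 1, s1: 3, s2: 0.
No coefficient is strictly negative; the tableau after this pivot is optimal.

none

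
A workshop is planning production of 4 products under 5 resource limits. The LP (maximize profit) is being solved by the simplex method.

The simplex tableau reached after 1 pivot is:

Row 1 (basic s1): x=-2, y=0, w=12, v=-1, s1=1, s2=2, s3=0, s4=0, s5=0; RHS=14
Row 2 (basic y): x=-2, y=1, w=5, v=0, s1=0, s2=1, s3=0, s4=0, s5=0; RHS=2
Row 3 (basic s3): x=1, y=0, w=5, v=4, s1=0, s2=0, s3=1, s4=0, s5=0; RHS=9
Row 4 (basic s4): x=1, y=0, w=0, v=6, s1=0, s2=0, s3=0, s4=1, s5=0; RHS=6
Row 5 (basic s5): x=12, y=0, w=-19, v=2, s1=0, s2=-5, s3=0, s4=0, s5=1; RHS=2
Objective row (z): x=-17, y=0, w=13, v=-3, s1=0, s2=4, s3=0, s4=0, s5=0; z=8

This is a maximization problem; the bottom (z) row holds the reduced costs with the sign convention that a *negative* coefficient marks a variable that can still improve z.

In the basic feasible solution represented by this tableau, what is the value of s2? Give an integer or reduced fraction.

0

s2 is nonbasic (not in the basis column), so its value in the current BFS is 0.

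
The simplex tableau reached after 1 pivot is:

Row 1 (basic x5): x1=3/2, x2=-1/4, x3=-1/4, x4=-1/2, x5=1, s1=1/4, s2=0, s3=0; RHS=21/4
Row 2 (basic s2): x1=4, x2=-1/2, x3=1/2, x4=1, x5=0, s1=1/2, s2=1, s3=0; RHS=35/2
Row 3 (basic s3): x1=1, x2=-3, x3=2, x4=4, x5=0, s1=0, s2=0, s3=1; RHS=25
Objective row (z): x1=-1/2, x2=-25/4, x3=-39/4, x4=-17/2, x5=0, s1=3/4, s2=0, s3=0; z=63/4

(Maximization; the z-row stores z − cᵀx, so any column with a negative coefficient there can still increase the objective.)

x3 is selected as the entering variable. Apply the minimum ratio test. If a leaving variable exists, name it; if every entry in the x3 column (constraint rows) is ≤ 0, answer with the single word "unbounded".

s3

Ratios: row 1 (x5): entry -1/4 ≤ 0, skip; row 2 (s2): (35/2)/(1/2) = 35; row 3 (s3): 25/2 = 25/2.
Minimum ratio is in the s3 row, so s3 leaves.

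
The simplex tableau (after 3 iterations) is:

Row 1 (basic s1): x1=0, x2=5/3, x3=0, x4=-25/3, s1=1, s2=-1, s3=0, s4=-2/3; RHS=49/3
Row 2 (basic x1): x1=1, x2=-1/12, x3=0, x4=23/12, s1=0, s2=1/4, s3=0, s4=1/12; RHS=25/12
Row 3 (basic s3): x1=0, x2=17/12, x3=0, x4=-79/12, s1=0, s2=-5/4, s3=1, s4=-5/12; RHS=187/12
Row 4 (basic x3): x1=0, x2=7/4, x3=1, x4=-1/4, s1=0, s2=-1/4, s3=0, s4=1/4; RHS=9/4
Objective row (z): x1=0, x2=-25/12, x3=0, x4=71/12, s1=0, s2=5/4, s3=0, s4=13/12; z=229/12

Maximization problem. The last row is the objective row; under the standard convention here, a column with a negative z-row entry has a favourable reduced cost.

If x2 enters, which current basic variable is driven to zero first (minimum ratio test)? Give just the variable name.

x3

Ratios: row 1 (s1): (49/3)/(5/3) = 49/5; row 2 (x1): entry -1/12 ≤ 0, skip; row 3 (s3): (187/12)/(17/12) = 11; row 4 (x3): (9/4)/(7/4) = 9/7.
Minimum ratio 9/7 is in the x3 row, so x3 leaves.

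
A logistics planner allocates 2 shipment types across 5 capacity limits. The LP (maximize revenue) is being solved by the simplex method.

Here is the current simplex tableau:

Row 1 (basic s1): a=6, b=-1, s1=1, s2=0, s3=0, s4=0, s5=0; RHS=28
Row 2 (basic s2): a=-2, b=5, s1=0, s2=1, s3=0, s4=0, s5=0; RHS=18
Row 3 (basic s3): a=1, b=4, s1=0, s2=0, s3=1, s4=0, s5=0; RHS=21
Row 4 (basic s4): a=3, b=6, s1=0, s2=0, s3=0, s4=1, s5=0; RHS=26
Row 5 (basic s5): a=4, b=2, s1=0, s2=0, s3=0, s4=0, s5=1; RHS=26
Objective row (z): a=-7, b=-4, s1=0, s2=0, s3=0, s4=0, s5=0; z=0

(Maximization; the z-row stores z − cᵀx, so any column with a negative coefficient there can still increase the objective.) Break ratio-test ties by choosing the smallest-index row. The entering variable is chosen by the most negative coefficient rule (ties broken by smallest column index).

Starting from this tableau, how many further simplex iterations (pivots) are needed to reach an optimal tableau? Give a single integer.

pivot: a in, s1 out → z = 98/3
pivot: b in, s4 out → z = 1646/39
No improving column remains; optimal.

2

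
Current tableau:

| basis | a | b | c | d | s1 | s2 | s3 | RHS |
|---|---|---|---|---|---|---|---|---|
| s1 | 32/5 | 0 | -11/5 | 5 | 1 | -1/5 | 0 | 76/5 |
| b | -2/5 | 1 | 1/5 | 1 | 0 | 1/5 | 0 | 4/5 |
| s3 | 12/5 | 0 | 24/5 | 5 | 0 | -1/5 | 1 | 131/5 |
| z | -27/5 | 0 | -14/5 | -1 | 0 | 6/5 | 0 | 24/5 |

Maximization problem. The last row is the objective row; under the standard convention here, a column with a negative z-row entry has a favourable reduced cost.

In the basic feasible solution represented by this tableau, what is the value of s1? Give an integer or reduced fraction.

s1 is basic (row 1); its value is the RHS of that row: 76/5.

76/5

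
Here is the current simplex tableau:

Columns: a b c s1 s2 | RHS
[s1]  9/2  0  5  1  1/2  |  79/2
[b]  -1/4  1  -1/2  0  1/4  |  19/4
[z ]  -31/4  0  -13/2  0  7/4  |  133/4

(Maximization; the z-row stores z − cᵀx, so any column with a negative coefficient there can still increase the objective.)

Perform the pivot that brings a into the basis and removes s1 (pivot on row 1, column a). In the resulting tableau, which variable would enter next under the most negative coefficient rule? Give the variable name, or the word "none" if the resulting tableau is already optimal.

none

Pivot element 9/2. New z-row = old z-row − (-31/4)·(row 1/(9/2)).
Updated z-row coefficients: a: 0, b: 0, c: 19/9, s1: 31/18, s2: 47/18.
No coefficient is strictly negative; the tableau after this pivot is optimal.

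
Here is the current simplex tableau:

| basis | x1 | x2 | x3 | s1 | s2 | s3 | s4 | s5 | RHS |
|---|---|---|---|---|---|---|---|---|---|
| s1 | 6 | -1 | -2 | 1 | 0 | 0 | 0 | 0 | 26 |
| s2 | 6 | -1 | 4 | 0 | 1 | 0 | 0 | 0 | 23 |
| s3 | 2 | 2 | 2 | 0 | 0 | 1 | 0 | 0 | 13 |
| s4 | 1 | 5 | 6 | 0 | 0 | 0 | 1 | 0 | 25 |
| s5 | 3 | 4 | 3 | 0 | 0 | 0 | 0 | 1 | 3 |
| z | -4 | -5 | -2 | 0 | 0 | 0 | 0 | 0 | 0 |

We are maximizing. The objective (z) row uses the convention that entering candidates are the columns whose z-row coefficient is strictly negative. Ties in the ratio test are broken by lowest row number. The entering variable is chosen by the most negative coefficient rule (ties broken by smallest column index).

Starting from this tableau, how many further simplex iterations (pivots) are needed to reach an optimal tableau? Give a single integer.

pivot: x2 in, s5 out → z = 15/4
pivot: x1 in, x2 out → z = 4
No improving column remains; optimal.

2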